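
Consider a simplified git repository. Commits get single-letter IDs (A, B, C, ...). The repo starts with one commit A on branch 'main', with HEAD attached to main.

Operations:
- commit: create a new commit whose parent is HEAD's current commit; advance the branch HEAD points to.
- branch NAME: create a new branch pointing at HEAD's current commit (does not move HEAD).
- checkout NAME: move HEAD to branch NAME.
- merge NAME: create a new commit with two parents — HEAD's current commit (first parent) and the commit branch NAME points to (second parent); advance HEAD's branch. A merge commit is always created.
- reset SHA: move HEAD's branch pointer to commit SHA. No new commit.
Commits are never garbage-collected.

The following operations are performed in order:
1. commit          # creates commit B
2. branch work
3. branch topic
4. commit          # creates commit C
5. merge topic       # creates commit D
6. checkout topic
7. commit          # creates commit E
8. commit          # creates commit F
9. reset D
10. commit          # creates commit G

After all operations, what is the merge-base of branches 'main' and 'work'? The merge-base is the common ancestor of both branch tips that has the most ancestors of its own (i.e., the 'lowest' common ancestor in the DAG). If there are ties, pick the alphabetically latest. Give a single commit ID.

Answer: B

Derivation:
After op 1 (commit): HEAD=main@B [main=B]
After op 2 (branch): HEAD=main@B [main=B work=B]
After op 3 (branch): HEAD=main@B [main=B topic=B work=B]
After op 4 (commit): HEAD=main@C [main=C topic=B work=B]
After op 5 (merge): HEAD=main@D [main=D topic=B work=B]
After op 6 (checkout): HEAD=topic@B [main=D topic=B work=B]
After op 7 (commit): HEAD=topic@E [main=D topic=E work=B]
After op 8 (commit): HEAD=topic@F [main=D topic=F work=B]
After op 9 (reset): HEAD=topic@D [main=D topic=D work=B]
After op 10 (commit): HEAD=topic@G [main=D topic=G work=B]
ancestors(main=D): ['A', 'B', 'C', 'D']
ancestors(work=B): ['A', 'B']
common: ['A', 'B']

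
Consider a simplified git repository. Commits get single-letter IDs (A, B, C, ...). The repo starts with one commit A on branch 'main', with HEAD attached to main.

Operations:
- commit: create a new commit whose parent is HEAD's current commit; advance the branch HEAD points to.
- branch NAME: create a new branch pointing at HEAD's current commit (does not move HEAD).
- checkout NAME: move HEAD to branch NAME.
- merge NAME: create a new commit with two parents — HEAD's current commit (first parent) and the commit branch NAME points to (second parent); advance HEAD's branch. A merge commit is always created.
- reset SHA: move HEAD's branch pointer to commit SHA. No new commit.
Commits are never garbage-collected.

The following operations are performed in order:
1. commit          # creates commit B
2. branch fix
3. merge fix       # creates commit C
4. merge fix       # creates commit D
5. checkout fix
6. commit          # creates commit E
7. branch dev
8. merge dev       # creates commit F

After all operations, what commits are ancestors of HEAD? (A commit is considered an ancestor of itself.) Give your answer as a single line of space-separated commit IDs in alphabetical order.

Answer: A B E F

Derivation:
After op 1 (commit): HEAD=main@B [main=B]
After op 2 (branch): HEAD=main@B [fix=B main=B]
After op 3 (merge): HEAD=main@C [fix=B main=C]
After op 4 (merge): HEAD=main@D [fix=B main=D]
After op 5 (checkout): HEAD=fix@B [fix=B main=D]
After op 6 (commit): HEAD=fix@E [fix=E main=D]
After op 7 (branch): HEAD=fix@E [dev=E fix=E main=D]
After op 8 (merge): HEAD=fix@F [dev=E fix=F main=D]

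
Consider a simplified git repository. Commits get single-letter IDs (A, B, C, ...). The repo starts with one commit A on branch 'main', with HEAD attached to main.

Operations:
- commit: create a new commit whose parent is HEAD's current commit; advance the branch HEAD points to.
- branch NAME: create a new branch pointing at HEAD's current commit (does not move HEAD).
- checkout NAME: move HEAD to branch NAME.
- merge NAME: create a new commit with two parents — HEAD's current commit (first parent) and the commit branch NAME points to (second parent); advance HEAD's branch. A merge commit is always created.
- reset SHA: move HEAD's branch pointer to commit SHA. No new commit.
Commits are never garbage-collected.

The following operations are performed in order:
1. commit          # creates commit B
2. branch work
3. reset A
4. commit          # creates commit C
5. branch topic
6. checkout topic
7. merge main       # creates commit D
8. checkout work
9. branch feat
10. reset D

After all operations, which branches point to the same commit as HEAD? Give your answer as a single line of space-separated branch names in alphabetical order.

Answer: topic work

Derivation:
After op 1 (commit): HEAD=main@B [main=B]
After op 2 (branch): HEAD=main@B [main=B work=B]
After op 3 (reset): HEAD=main@A [main=A work=B]
After op 4 (commit): HEAD=main@C [main=C work=B]
After op 5 (branch): HEAD=main@C [main=C topic=C work=B]
After op 6 (checkout): HEAD=topic@C [main=C topic=C work=B]
After op 7 (merge): HEAD=topic@D [main=C topic=D work=B]
After op 8 (checkout): HEAD=work@B [main=C topic=D work=B]
After op 9 (branch): HEAD=work@B [feat=B main=C topic=D work=B]
After op 10 (reset): HEAD=work@D [feat=B main=C topic=D work=D]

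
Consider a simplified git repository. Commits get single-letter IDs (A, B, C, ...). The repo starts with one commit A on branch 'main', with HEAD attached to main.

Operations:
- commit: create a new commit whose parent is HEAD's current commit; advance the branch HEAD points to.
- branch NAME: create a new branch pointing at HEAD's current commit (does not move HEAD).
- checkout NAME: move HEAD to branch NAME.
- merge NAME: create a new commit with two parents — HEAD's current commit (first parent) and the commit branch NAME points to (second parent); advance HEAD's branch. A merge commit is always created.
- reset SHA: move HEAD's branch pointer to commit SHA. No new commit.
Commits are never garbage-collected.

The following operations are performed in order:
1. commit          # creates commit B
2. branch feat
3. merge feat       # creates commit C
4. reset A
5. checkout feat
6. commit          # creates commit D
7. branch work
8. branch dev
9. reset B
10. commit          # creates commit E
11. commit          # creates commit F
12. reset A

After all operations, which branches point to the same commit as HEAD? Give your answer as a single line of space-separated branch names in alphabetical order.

Answer: feat main

Derivation:
After op 1 (commit): HEAD=main@B [main=B]
After op 2 (branch): HEAD=main@B [feat=B main=B]
After op 3 (merge): HEAD=main@C [feat=B main=C]
After op 4 (reset): HEAD=main@A [feat=B main=A]
After op 5 (checkout): HEAD=feat@B [feat=B main=A]
After op 6 (commit): HEAD=feat@D [feat=D main=A]
After op 7 (branch): HEAD=feat@D [feat=D main=A work=D]
After op 8 (branch): HEAD=feat@D [dev=D feat=D main=A work=D]
After op 9 (reset): HEAD=feat@B [dev=D feat=B main=A work=D]
After op 10 (commit): HEAD=feat@E [dev=D feat=E main=A work=D]
After op 11 (commit): HEAD=feat@F [dev=D feat=F main=A work=D]
After op 12 (reset): HEAD=feat@A [dev=D feat=A main=A work=D]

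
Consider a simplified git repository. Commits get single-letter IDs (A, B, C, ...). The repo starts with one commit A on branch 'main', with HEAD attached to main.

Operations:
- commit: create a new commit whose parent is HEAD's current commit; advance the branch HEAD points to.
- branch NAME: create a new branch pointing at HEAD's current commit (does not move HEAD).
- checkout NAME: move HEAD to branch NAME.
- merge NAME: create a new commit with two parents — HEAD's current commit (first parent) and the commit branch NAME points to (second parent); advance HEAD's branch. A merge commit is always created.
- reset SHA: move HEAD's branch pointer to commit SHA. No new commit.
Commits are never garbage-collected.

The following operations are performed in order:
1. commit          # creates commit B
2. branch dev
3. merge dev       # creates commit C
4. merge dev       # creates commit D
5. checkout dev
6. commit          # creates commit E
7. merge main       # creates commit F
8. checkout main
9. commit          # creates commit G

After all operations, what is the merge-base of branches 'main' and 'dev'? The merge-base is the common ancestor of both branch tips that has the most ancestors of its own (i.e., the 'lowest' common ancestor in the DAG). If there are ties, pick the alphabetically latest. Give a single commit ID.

Answer: D

Derivation:
After op 1 (commit): HEAD=main@B [main=B]
After op 2 (branch): HEAD=main@B [dev=B main=B]
After op 3 (merge): HEAD=main@C [dev=B main=C]
After op 4 (merge): HEAD=main@D [dev=B main=D]
After op 5 (checkout): HEAD=dev@B [dev=B main=D]
After op 6 (commit): HEAD=dev@E [dev=E main=D]
After op 7 (merge): HEAD=dev@F [dev=F main=D]
After op 8 (checkout): HEAD=main@D [dev=F main=D]
After op 9 (commit): HEAD=main@G [dev=F main=G]
ancestors(main=G): ['A', 'B', 'C', 'D', 'G']
ancestors(dev=F): ['A', 'B', 'C', 'D', 'E', 'F']
common: ['A', 'B', 'C', 'D']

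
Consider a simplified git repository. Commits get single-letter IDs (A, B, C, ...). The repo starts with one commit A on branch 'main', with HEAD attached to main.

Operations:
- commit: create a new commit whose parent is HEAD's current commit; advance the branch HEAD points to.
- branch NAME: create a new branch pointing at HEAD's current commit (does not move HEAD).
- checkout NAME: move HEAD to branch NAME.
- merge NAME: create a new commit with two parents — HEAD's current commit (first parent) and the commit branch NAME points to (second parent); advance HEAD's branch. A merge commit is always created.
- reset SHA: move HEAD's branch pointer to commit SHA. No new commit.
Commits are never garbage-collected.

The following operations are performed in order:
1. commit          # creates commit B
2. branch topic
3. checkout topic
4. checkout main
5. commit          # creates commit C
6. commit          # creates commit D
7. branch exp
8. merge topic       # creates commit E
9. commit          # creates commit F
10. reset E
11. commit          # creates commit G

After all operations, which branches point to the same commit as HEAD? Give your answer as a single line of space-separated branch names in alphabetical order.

After op 1 (commit): HEAD=main@B [main=B]
After op 2 (branch): HEAD=main@B [main=B topic=B]
After op 3 (checkout): HEAD=topic@B [main=B topic=B]
After op 4 (checkout): HEAD=main@B [main=B topic=B]
After op 5 (commit): HEAD=main@C [main=C topic=B]
After op 6 (commit): HEAD=main@D [main=D topic=B]
After op 7 (branch): HEAD=main@D [exp=D main=D topic=B]
After op 8 (merge): HEAD=main@E [exp=D main=E topic=B]
After op 9 (commit): HEAD=main@F [exp=D main=F topic=B]
After op 10 (reset): HEAD=main@E [exp=D main=E topic=B]
After op 11 (commit): HEAD=main@G [exp=D main=G topic=B]

Answer: main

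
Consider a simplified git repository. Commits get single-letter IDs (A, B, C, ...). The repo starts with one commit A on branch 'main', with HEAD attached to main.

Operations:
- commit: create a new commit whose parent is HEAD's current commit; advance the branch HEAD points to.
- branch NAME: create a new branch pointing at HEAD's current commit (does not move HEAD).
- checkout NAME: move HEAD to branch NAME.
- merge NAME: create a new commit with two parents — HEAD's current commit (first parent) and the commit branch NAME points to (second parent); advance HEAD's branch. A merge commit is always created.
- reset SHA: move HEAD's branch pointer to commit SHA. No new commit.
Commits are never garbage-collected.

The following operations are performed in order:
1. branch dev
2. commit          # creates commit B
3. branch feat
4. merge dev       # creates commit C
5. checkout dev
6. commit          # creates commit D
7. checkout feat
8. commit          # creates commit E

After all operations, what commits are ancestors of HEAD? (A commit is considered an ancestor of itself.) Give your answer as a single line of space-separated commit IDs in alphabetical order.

After op 1 (branch): HEAD=main@A [dev=A main=A]
After op 2 (commit): HEAD=main@B [dev=A main=B]
After op 3 (branch): HEAD=main@B [dev=A feat=B main=B]
After op 4 (merge): HEAD=main@C [dev=A feat=B main=C]
After op 5 (checkout): HEAD=dev@A [dev=A feat=B main=C]
After op 6 (commit): HEAD=dev@D [dev=D feat=B main=C]
After op 7 (checkout): HEAD=feat@B [dev=D feat=B main=C]
After op 8 (commit): HEAD=feat@E [dev=D feat=E main=C]

Answer: A B E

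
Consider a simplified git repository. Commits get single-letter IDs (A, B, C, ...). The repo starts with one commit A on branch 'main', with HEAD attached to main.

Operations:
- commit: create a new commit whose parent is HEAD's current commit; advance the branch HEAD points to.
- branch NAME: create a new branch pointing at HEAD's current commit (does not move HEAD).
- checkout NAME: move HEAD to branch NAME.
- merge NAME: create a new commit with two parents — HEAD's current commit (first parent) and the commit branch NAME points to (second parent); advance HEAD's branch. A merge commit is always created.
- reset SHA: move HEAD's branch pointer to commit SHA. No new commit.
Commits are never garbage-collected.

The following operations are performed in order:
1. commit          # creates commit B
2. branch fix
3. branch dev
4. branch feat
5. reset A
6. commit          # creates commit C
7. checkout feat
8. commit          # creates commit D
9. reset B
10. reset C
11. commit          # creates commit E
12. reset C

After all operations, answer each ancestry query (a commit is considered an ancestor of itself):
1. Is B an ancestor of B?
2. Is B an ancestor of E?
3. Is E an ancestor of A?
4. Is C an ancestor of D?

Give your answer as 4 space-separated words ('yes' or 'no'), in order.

Answer: yes no no no

Derivation:
After op 1 (commit): HEAD=main@B [main=B]
After op 2 (branch): HEAD=main@B [fix=B main=B]
After op 3 (branch): HEAD=main@B [dev=B fix=B main=B]
After op 4 (branch): HEAD=main@B [dev=B feat=B fix=B main=B]
After op 5 (reset): HEAD=main@A [dev=B feat=B fix=B main=A]
After op 6 (commit): HEAD=main@C [dev=B feat=B fix=B main=C]
After op 7 (checkout): HEAD=feat@B [dev=B feat=B fix=B main=C]
After op 8 (commit): HEAD=feat@D [dev=B feat=D fix=B main=C]
After op 9 (reset): HEAD=feat@B [dev=B feat=B fix=B main=C]
After op 10 (reset): HEAD=feat@C [dev=B feat=C fix=B main=C]
After op 11 (commit): HEAD=feat@E [dev=B feat=E fix=B main=C]
After op 12 (reset): HEAD=feat@C [dev=B feat=C fix=B main=C]
ancestors(B) = {A,B}; B in? yes
ancestors(E) = {A,C,E}; B in? no
ancestors(A) = {A}; E in? no
ancestors(D) = {A,B,D}; C in? no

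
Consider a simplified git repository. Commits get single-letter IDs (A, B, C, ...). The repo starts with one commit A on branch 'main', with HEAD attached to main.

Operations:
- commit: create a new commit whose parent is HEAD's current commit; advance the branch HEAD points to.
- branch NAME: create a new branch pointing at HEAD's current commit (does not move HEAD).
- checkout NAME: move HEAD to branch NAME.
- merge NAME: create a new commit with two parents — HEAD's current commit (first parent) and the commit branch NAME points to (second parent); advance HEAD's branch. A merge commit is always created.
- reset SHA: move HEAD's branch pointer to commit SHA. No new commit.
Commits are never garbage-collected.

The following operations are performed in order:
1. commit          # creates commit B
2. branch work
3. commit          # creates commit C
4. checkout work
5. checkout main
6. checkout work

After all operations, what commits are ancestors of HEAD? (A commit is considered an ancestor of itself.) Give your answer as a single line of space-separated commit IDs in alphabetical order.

Answer: A B

Derivation:
After op 1 (commit): HEAD=main@B [main=B]
After op 2 (branch): HEAD=main@B [main=B work=B]
After op 3 (commit): HEAD=main@C [main=C work=B]
After op 4 (checkout): HEAD=work@B [main=C work=B]
After op 5 (checkout): HEAD=main@C [main=C work=B]
After op 6 (checkout): HEAD=work@B [main=C work=B]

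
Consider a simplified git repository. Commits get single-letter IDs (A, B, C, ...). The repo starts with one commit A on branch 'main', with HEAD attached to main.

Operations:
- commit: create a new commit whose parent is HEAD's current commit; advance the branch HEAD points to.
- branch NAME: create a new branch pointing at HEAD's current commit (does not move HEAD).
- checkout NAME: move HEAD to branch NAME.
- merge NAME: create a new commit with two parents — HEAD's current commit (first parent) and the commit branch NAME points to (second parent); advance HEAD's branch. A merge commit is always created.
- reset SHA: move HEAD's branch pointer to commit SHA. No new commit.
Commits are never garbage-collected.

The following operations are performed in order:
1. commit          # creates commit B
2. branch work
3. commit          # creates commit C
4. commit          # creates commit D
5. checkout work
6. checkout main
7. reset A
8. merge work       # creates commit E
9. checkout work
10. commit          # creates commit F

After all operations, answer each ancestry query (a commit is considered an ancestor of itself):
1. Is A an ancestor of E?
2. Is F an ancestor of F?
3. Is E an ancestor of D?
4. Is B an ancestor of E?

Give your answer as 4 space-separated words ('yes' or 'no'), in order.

After op 1 (commit): HEAD=main@B [main=B]
After op 2 (branch): HEAD=main@B [main=B work=B]
After op 3 (commit): HEAD=main@C [main=C work=B]
After op 4 (commit): HEAD=main@D [main=D work=B]
After op 5 (checkout): HEAD=work@B [main=D work=B]
After op 6 (checkout): HEAD=main@D [main=D work=B]
After op 7 (reset): HEAD=main@A [main=A work=B]
After op 8 (merge): HEAD=main@E [main=E work=B]
After op 9 (checkout): HEAD=work@B [main=E work=B]
After op 10 (commit): HEAD=work@F [main=E work=F]
ancestors(E) = {A,B,E}; A in? yes
ancestors(F) = {A,B,F}; F in? yes
ancestors(D) = {A,B,C,D}; E in? no
ancestors(E) = {A,B,E}; B in? yes

Answer: yes yes no yes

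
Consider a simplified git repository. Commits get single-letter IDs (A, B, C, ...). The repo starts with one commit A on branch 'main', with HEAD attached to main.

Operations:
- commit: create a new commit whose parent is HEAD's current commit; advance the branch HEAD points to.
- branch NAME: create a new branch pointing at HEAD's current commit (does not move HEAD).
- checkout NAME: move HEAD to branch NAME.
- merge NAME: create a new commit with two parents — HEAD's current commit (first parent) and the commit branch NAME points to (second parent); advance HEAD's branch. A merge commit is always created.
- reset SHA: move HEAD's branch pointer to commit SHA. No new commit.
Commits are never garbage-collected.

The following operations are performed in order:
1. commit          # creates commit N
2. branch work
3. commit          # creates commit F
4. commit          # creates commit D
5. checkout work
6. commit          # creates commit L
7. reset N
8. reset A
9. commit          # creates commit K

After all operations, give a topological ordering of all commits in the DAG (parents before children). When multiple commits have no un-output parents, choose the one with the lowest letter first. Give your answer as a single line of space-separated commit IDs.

After op 1 (commit): HEAD=main@N [main=N]
After op 2 (branch): HEAD=main@N [main=N work=N]
After op 3 (commit): HEAD=main@F [main=F work=N]
After op 4 (commit): HEAD=main@D [main=D work=N]
After op 5 (checkout): HEAD=work@N [main=D work=N]
After op 6 (commit): HEAD=work@L [main=D work=L]
After op 7 (reset): HEAD=work@N [main=D work=N]
After op 8 (reset): HEAD=work@A [main=D work=A]
After op 9 (commit): HEAD=work@K [main=D work=K]
commit A: parents=[]
commit D: parents=['F']
commit F: parents=['N']
commit K: parents=['A']
commit L: parents=['N']
commit N: parents=['A']

Answer: A K N F D L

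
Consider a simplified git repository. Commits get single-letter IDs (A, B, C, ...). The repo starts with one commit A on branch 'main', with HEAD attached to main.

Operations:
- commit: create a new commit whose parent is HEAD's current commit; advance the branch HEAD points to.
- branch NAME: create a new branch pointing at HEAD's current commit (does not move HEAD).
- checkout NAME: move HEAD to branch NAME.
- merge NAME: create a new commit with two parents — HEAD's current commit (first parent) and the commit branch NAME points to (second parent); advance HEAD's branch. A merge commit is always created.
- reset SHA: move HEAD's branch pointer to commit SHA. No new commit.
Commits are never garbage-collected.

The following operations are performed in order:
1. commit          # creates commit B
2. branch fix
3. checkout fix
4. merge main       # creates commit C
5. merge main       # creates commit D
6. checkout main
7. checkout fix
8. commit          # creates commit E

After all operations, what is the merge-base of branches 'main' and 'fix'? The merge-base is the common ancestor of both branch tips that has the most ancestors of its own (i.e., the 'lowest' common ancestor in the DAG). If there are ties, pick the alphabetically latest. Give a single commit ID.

Answer: B

Derivation:
After op 1 (commit): HEAD=main@B [main=B]
After op 2 (branch): HEAD=main@B [fix=B main=B]
After op 3 (checkout): HEAD=fix@B [fix=B main=B]
After op 4 (merge): HEAD=fix@C [fix=C main=B]
After op 5 (merge): HEAD=fix@D [fix=D main=B]
After op 6 (checkout): HEAD=main@B [fix=D main=B]
After op 7 (checkout): HEAD=fix@D [fix=D main=B]
After op 8 (commit): HEAD=fix@E [fix=E main=B]
ancestors(main=B): ['A', 'B']
ancestors(fix=E): ['A', 'B', 'C', 'D', 'E']
common: ['A', 'B']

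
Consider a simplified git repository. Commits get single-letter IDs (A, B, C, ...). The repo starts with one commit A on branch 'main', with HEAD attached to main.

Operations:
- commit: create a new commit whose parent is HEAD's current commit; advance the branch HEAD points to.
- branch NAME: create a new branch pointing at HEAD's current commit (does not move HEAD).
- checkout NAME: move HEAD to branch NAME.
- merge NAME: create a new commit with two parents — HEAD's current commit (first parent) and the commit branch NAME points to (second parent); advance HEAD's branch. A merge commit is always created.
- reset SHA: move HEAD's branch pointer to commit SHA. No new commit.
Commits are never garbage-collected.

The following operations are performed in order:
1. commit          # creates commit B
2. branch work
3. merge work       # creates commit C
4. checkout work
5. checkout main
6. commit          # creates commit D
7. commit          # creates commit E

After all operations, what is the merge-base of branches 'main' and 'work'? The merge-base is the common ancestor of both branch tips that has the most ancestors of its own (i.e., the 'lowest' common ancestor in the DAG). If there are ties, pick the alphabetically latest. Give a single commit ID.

Answer: B

Derivation:
After op 1 (commit): HEAD=main@B [main=B]
After op 2 (branch): HEAD=main@B [main=B work=B]
After op 3 (merge): HEAD=main@C [main=C work=B]
After op 4 (checkout): HEAD=work@B [main=C work=B]
After op 5 (checkout): HEAD=main@C [main=C work=B]
After op 6 (commit): HEAD=main@D [main=D work=B]
After op 7 (commit): HEAD=main@E [main=E work=B]
ancestors(main=E): ['A', 'B', 'C', 'D', 'E']
ancestors(work=B): ['A', 'B']
common: ['A', 'B']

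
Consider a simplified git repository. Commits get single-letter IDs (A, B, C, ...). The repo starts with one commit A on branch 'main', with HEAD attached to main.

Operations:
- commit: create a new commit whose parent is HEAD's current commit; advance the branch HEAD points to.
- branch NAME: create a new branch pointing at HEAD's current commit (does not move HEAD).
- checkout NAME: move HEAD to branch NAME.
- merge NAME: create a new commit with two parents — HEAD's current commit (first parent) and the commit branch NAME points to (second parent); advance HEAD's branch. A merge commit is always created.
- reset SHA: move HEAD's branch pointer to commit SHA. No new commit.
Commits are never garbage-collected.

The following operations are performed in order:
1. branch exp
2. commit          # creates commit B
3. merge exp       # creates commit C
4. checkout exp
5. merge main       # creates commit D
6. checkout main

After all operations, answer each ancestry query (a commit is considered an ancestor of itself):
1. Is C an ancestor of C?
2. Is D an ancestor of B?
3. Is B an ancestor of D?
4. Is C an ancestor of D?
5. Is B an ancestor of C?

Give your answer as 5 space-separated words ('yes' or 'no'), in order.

Answer: yes no yes yes yes

Derivation:
After op 1 (branch): HEAD=main@A [exp=A main=A]
After op 2 (commit): HEAD=main@B [exp=A main=B]
After op 3 (merge): HEAD=main@C [exp=A main=C]
After op 4 (checkout): HEAD=exp@A [exp=A main=C]
After op 5 (merge): HEAD=exp@D [exp=D main=C]
After op 6 (checkout): HEAD=main@C [exp=D main=C]
ancestors(C) = {A,B,C}; C in? yes
ancestors(B) = {A,B}; D in? no
ancestors(D) = {A,B,C,D}; B in? yes
ancestors(D) = {A,B,C,D}; C in? yes
ancestors(C) = {A,B,C}; B in? yes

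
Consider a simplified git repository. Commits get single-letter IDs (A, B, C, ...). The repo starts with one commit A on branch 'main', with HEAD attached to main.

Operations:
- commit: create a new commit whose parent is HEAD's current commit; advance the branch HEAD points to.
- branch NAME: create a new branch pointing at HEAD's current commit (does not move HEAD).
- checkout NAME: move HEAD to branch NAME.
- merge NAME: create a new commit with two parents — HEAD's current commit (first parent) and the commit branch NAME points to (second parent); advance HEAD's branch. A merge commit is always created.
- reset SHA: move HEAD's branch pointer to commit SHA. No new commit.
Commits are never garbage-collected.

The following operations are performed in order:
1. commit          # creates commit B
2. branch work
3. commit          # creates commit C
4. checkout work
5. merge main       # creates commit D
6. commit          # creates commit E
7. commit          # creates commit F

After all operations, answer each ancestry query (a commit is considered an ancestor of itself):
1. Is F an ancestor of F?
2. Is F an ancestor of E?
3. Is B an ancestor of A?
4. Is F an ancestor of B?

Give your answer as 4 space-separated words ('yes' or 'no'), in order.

Answer: yes no no no

Derivation:
After op 1 (commit): HEAD=main@B [main=B]
After op 2 (branch): HEAD=main@B [main=B work=B]
After op 3 (commit): HEAD=main@C [main=C work=B]
After op 4 (checkout): HEAD=work@B [main=C work=B]
After op 5 (merge): HEAD=work@D [main=C work=D]
After op 6 (commit): HEAD=work@E [main=C work=E]
After op 7 (commit): HEAD=work@F [main=C work=F]
ancestors(F) = {A,B,C,D,E,F}; F in? yes
ancestors(E) = {A,B,C,D,E}; F in? no
ancestors(A) = {A}; B in? no
ancestors(B) = {A,B}; F in? no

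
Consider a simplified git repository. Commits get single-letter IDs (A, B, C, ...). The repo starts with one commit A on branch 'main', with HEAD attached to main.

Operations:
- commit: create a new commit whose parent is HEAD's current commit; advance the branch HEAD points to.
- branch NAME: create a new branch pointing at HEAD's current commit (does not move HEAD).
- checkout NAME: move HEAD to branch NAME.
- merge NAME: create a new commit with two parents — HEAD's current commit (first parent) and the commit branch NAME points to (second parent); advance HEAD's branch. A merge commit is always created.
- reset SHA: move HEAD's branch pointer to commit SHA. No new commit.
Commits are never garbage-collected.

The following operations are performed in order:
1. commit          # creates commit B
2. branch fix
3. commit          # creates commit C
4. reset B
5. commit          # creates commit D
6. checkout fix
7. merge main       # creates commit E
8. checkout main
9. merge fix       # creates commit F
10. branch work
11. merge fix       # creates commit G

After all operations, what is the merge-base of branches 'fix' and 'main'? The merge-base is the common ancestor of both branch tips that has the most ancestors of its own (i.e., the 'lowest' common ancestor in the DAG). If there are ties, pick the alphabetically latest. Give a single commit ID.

After op 1 (commit): HEAD=main@B [main=B]
After op 2 (branch): HEAD=main@B [fix=B main=B]
After op 3 (commit): HEAD=main@C [fix=B main=C]
After op 4 (reset): HEAD=main@B [fix=B main=B]
After op 5 (commit): HEAD=main@D [fix=B main=D]
After op 6 (checkout): HEAD=fix@B [fix=B main=D]
After op 7 (merge): HEAD=fix@E [fix=E main=D]
After op 8 (checkout): HEAD=main@D [fix=E main=D]
After op 9 (merge): HEAD=main@F [fix=E main=F]
After op 10 (branch): HEAD=main@F [fix=E main=F work=F]
After op 11 (merge): HEAD=main@G [fix=E main=G work=F]
ancestors(fix=E): ['A', 'B', 'D', 'E']
ancestors(main=G): ['A', 'B', 'D', 'E', 'F', 'G']
common: ['A', 'B', 'D', 'E']

Answer: E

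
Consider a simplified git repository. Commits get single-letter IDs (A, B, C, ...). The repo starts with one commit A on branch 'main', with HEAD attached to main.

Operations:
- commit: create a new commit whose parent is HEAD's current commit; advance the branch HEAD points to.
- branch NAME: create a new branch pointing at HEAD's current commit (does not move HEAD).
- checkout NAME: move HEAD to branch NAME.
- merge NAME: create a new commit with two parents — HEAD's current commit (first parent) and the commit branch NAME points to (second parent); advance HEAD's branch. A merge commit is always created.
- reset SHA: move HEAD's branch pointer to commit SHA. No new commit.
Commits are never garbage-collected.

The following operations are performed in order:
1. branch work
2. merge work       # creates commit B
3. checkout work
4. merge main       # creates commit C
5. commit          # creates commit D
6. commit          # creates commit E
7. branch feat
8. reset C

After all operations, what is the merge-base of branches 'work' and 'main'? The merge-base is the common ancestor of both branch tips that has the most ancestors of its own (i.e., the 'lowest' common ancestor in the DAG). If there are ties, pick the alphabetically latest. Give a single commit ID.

Answer: B

Derivation:
After op 1 (branch): HEAD=main@A [main=A work=A]
After op 2 (merge): HEAD=main@B [main=B work=A]
After op 3 (checkout): HEAD=work@A [main=B work=A]
After op 4 (merge): HEAD=work@C [main=B work=C]
After op 5 (commit): HEAD=work@D [main=B work=D]
After op 6 (commit): HEAD=work@E [main=B work=E]
After op 7 (branch): HEAD=work@E [feat=E main=B work=E]
After op 8 (reset): HEAD=work@C [feat=E main=B work=C]
ancestors(work=C): ['A', 'B', 'C']
ancestors(main=B): ['A', 'B']
common: ['A', 'B']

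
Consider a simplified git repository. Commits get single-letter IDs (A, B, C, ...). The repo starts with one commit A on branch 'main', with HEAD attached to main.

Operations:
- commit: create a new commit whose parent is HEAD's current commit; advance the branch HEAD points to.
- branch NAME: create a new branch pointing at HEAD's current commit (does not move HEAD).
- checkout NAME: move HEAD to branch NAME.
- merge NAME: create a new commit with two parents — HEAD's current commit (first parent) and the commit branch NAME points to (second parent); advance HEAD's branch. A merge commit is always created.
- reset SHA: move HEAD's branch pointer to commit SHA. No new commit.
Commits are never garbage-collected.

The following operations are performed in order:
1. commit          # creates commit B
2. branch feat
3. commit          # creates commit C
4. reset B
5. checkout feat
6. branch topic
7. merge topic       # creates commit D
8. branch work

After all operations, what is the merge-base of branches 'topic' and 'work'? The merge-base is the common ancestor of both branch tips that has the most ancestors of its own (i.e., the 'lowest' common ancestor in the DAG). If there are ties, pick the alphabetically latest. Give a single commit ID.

Answer: B

Derivation:
After op 1 (commit): HEAD=main@B [main=B]
After op 2 (branch): HEAD=main@B [feat=B main=B]
After op 3 (commit): HEAD=main@C [feat=B main=C]
After op 4 (reset): HEAD=main@B [feat=B main=B]
After op 5 (checkout): HEAD=feat@B [feat=B main=B]
After op 6 (branch): HEAD=feat@B [feat=B main=B topic=B]
After op 7 (merge): HEAD=feat@D [feat=D main=B topic=B]
After op 8 (branch): HEAD=feat@D [feat=D main=B topic=B work=D]
ancestors(topic=B): ['A', 'B']
ancestors(work=D): ['A', 'B', 'D']
common: ['A', 'B']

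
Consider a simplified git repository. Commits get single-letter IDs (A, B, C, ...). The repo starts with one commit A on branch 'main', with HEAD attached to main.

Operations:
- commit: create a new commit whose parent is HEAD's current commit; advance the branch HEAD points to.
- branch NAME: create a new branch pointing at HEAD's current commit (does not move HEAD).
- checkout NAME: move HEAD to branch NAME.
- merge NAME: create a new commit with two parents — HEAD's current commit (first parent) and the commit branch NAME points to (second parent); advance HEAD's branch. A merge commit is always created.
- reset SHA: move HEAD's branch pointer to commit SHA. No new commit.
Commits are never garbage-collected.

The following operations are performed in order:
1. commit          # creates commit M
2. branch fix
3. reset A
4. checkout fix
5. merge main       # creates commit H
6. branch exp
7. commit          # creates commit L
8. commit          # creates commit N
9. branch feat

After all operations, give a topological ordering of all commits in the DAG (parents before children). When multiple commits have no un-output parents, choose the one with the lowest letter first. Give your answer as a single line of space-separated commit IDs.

Answer: A M H L N

Derivation:
After op 1 (commit): HEAD=main@M [main=M]
After op 2 (branch): HEAD=main@M [fix=M main=M]
After op 3 (reset): HEAD=main@A [fix=M main=A]
After op 4 (checkout): HEAD=fix@M [fix=M main=A]
After op 5 (merge): HEAD=fix@H [fix=H main=A]
After op 6 (branch): HEAD=fix@H [exp=H fix=H main=A]
After op 7 (commit): HEAD=fix@L [exp=H fix=L main=A]
After op 8 (commit): HEAD=fix@N [exp=H fix=N main=A]
After op 9 (branch): HEAD=fix@N [exp=H feat=N fix=N main=A]
commit A: parents=[]
commit H: parents=['M', 'A']
commit L: parents=['H']
commit M: parents=['A']
commit N: parents=['L']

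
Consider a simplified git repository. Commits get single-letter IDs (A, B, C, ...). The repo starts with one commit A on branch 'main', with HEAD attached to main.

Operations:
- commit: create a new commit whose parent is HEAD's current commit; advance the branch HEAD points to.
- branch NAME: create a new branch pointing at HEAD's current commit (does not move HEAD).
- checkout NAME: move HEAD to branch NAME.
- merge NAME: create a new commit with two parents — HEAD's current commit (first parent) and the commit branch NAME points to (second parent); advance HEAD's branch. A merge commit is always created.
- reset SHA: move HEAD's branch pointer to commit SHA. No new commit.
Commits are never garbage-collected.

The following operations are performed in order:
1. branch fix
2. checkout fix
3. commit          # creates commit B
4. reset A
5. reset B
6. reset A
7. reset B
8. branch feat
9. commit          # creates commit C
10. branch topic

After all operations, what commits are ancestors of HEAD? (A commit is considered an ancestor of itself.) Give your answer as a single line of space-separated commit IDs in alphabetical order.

After op 1 (branch): HEAD=main@A [fix=A main=A]
After op 2 (checkout): HEAD=fix@A [fix=A main=A]
After op 3 (commit): HEAD=fix@B [fix=B main=A]
After op 4 (reset): HEAD=fix@A [fix=A main=A]
After op 5 (reset): HEAD=fix@B [fix=B main=A]
After op 6 (reset): HEAD=fix@A [fix=A main=A]
After op 7 (reset): HEAD=fix@B [fix=B main=A]
After op 8 (branch): HEAD=fix@B [feat=B fix=B main=A]
After op 9 (commit): HEAD=fix@C [feat=B fix=C main=A]
After op 10 (branch): HEAD=fix@C [feat=B fix=C main=A topic=C]

Answer: A B C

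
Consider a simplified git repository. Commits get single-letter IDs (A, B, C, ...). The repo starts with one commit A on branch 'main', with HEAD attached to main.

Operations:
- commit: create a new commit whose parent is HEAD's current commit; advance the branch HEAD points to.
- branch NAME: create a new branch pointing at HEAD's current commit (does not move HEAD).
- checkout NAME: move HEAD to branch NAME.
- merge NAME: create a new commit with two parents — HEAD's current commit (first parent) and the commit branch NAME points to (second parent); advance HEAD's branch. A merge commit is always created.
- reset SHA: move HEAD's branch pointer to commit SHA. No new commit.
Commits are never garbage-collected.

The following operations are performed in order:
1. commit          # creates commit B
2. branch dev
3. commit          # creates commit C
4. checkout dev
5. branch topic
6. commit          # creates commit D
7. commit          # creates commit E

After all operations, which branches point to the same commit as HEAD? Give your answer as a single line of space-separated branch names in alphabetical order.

Answer: dev

Derivation:
After op 1 (commit): HEAD=main@B [main=B]
After op 2 (branch): HEAD=main@B [dev=B main=B]
After op 3 (commit): HEAD=main@C [dev=B main=C]
After op 4 (checkout): HEAD=dev@B [dev=B main=C]
After op 5 (branch): HEAD=dev@B [dev=B main=C topic=B]
After op 6 (commit): HEAD=dev@D [dev=D main=C topic=B]
After op 7 (commit): HEAD=dev@E [dev=E main=C topic=B]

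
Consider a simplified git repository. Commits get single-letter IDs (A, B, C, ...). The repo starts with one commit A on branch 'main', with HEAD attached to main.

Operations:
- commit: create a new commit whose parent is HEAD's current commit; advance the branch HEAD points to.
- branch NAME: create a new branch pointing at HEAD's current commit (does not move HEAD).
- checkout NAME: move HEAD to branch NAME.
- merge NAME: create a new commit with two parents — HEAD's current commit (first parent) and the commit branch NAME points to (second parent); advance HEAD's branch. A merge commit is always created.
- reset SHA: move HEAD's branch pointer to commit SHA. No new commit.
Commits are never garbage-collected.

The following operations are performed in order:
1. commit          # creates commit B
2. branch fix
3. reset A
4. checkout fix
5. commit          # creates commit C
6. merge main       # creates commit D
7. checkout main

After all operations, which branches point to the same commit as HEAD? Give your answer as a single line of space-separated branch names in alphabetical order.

After op 1 (commit): HEAD=main@B [main=B]
After op 2 (branch): HEAD=main@B [fix=B main=B]
After op 3 (reset): HEAD=main@A [fix=B main=A]
After op 4 (checkout): HEAD=fix@B [fix=B main=A]
After op 5 (commit): HEAD=fix@C [fix=C main=A]
After op 6 (merge): HEAD=fix@D [fix=D main=A]
After op 7 (checkout): HEAD=main@A [fix=D main=A]

Answer: main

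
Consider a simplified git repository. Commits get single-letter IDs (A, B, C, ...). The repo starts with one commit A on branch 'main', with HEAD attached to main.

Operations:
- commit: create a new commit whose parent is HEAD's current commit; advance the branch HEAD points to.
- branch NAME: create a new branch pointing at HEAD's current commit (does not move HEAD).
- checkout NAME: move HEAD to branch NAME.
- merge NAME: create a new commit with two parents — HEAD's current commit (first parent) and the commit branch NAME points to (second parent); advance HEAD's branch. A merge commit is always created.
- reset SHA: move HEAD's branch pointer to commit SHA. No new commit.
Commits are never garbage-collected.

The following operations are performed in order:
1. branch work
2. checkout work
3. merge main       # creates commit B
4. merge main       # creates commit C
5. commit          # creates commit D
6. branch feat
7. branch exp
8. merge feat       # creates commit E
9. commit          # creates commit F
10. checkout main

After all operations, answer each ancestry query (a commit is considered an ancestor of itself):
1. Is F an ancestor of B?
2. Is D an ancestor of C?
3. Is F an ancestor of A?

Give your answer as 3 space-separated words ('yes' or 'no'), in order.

Answer: no no no

Derivation:
After op 1 (branch): HEAD=main@A [main=A work=A]
After op 2 (checkout): HEAD=work@A [main=A work=A]
After op 3 (merge): HEAD=work@B [main=A work=B]
After op 4 (merge): HEAD=work@C [main=A work=C]
After op 5 (commit): HEAD=work@D [main=A work=D]
After op 6 (branch): HEAD=work@D [feat=D main=A work=D]
After op 7 (branch): HEAD=work@D [exp=D feat=D main=A work=D]
After op 8 (merge): HEAD=work@E [exp=D feat=D main=A work=E]
After op 9 (commit): HEAD=work@F [exp=D feat=D main=A work=F]
After op 10 (checkout): HEAD=main@A [exp=D feat=D main=A work=F]
ancestors(B) = {A,B}; F in? no
ancestors(C) = {A,B,C}; D in? no
ancestors(A) = {A}; F in? no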